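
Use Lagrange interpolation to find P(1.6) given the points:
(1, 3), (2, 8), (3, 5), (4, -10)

Lagrange interpolation formula:
P(x) = Σ yᵢ × Lᵢ(x)
where Lᵢ(x) = Π_{j≠i} (x - xⱼ)/(xᵢ - xⱼ)

L_0(1.6) = (1.6 - 2)/(1 - 2) × (1.6 - 3)/(1 - 3) × (1.6 - 4)/(1 - 4) = 0.224000
L_1(1.6) = (1.6 - 1)/(2 - 1) × (1.6 - 3)/(2 - 3) × (1.6 - 4)/(2 - 4) = 1.008000
L_2(1.6) = (1.6 - 1)/(3 - 1) × (1.6 - 2)/(3 - 2) × (1.6 - 4)/(3 - 4) = -0.288000
L_3(1.6) = (1.6 - 1)/(4 - 1) × (1.6 - 2)/(4 - 2) × (1.6 - 3)/(4 - 3) = 0.056000

P(1.6) = 3×L_0(1.6) + 8×L_1(1.6) + 5×L_2(1.6) + (-10)×L_3(1.6)
P(1.6) = 6.736000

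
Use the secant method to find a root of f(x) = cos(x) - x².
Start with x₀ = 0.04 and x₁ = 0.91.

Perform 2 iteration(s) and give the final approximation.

f(x) = cos(x) - x²
x₀ = 0.04, x₁ = 0.91

Secant formula: x_{n+1} = x_n - f(x_n)(x_n - x_{n-1})/(f(x_n) - f(x_{n-1}))

Iteration 1:
  f(0.040000) = 0.997600
  f(0.910000) = -0.214354
  x_2 = 0.910000 - (-0.214354)×(0.910000 - 0.040000)/(-0.214354 - 0.997600)
       = 0.756126
Iteration 2:
  f(0.910000) = -0.214354
  f(0.756126) = 0.155773
  x_3 = 0.756126 - 0.155773×(0.756126 - 0.910000)/(0.155773 - (-0.214354))
       = 0.820886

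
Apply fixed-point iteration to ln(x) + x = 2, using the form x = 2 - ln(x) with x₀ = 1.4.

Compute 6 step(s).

Equation: ln(x) + x = 2
Fixed-point form: x = 2 - ln(x)
x₀ = 1.4

x_1 = g(1.400000) = 1.663528
x_2 = g(1.663528) = 1.491059
x_3 = g(1.491059) = 1.600513
x_4 = g(1.600513) = 1.529676
x_5 = g(1.529676) = 1.574944
x_6 = g(1.574944) = 1.545780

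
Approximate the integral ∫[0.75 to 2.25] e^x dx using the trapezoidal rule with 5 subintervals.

f(x) = e^x
a = 0.75, b = 2.25, n = 5
h = (b - a)/n = 0.300000

Trapezoidal rule: (h/2)[f(x₀) + 2f(x₁) + 2f(x₂) + ... + f(xₙ)]

x_0 = 0.7500, f(x_0) = 2.117000, coefficient = 1
x_1 = 1.0500, f(x_1) = 2.857651, coefficient = 2
x_2 = 1.3500, f(x_2) = 3.857426, coefficient = 2
x_3 = 1.6500, f(x_3) = 5.206980, coefficient = 2
x_4 = 1.9500, f(x_4) = 7.028688, coefficient = 2
x_5 = 2.2500, f(x_5) = 9.487736, coefficient = 1

I ≈ (0.300000/2) × 49.506224 = 7.425934
Exact value: 7.370736
Error: 0.055198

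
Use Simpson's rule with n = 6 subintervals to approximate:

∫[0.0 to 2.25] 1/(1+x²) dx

f(x) = 1/(1+x²)
a = 0.0, b = 2.25, n = 6
h = (b - a)/n = 0.375000

Simpson's rule: (h/3)[f(x₀) + 4f(x₁) + 2f(x₂) + ... + f(xₙ)]

x_0 = 0.0000, f(x_0) = 1.000000, coefficient = 1
x_1 = 0.3750, f(x_1) = 0.876712, coefficient = 4
x_2 = 0.7500, f(x_2) = 0.640000, coefficient = 2
x_3 = 1.1250, f(x_3) = 0.441379, coefficient = 4
x_4 = 1.5000, f(x_4) = 0.307692, coefficient = 2
x_5 = 1.8750, f(x_5) = 0.221453, coefficient = 4
x_6 = 2.2500, f(x_6) = 0.164948, coefficient = 1

I ≈ (0.375000/3) × 9.218513 = 1.152314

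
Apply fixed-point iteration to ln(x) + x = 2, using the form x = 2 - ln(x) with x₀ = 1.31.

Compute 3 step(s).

Equation: ln(x) + x = 2
Fixed-point form: x = 2 - ln(x)
x₀ = 1.31

x_1 = g(1.310000) = 1.729973
x_2 = g(1.729973) = 1.451894
x_3 = g(1.451894) = 1.627131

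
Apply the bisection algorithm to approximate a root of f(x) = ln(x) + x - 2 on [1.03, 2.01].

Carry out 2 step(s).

f(x) = ln(x) + x - 2
Initial interval: [1.03, 2.01]

Iteration 1:
  c_1 = (1.030000 + 2.010000)/2 = 1.520000
  f(c_1) = f(1.520000) = -0.061290
  f(a) × f(c) ≥ 0, new interval: [1.520000, 2.010000]
Iteration 2:
  c_2 = (1.520000 + 2.010000)/2 = 1.765000
  f(c_2) = f(1.765000) = 0.333151
  f(a) × f(c) < 0, new interval: [1.520000, 1.765000]

After 2 iteration(s), the approximation is c_2 = 1.765000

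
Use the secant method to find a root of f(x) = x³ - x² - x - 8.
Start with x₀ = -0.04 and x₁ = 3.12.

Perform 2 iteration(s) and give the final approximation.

f(x) = x³ - x² - x - 8
x₀ = -0.04, x₁ = 3.12

Secant formula: x_{n+1} = x_n - f(x_n)(x_n - x_{n-1})/(f(x_n) - f(x_{n-1}))

Iteration 1:
  f(-0.040000) = -7.961664
  f(3.120000) = 9.516928
  x_2 = 3.120000 - 9.516928×(3.120000 - (-0.040000))/(9.516928 - (-7.961664))
       = 1.399410
Iteration 2:
  f(3.120000) = 9.516928
  f(1.399410) = -8.617226
  x_3 = 1.399410 - (-8.617226)×(1.399410 - 3.120000)/(-8.617226 - 9.516928)
       = 2.217023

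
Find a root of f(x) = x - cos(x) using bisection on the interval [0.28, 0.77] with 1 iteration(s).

f(x) = x - cos(x)
Initial interval: [0.28, 0.77]

Iteration 1:
  c_1 = (0.280000 + 0.770000)/2 = 0.525000
  f(c_1) = f(0.525000) = -0.340324
  f(a) × f(c) ≥ 0, new interval: [0.525000, 0.770000]

After 1 iteration(s), the approximation is c_1 = 0.525000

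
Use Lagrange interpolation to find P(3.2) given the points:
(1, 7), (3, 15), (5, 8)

Lagrange interpolation formula:
P(x) = Σ yᵢ × Lᵢ(x)
where Lᵢ(x) = Π_{j≠i} (x - xⱼ)/(xᵢ - xⱼ)

L_0(3.2) = (3.2 - 3)/(1 - 3) × (3.2 - 5)/(1 - 5) = -0.045000
L_1(3.2) = (3.2 - 1)/(3 - 1) × (3.2 - 5)/(3 - 5) = 0.990000
L_2(3.2) = (3.2 - 1)/(5 - 1) × (3.2 - 3)/(5 - 3) = 0.055000

P(3.2) = 7×L_0(3.2) + 15×L_1(3.2) + 8×L_2(3.2)
P(3.2) = 14.975000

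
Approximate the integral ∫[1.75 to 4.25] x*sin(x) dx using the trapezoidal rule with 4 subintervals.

f(x) = x*sin(x)
a = 1.75, b = 4.25, n = 4
h = (b - a)/n = 0.625000

Trapezoidal rule: (h/2)[f(x₀) + 2f(x₁) + 2f(x₂) + ... + f(xₙ)]

x_0 = 1.7500, f(x_0) = 1.721975, coefficient = 1
x_1 = 2.3750, f(x_1) = 1.647502, coefficient = 2
x_2 = 3.0000, f(x_2) = 0.423360, coefficient = 2
x_3 = 3.6250, f(x_3) = -1.684896, coefficient = 2
x_4 = 4.2500, f(x_4) = -3.803705, coefficient = 1

I ≈ (0.625000/2) × -1.309797 = -0.409311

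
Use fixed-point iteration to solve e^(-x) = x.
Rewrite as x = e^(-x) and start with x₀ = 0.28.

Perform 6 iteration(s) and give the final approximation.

Equation: e^(-x) = x
Fixed-point form: x = e^(-x)
x₀ = 0.28

x_1 = g(0.280000) = 0.755784
x_2 = g(0.755784) = 0.469642
x_3 = g(0.469642) = 0.625226
x_4 = g(0.625226) = 0.535141
x_5 = g(0.535141) = 0.585587
x_6 = g(0.585587) = 0.556779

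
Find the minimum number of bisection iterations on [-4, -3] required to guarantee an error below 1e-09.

We need (b-a)/2^n ≤ 1e-09
(-3 - (-4))/2^n ≤ 1e-09
1/2^n ≤ 1e-09
2^n ≥ 1000000000
n ≥ log₂(1000000000) = 29.90
n ≥ 30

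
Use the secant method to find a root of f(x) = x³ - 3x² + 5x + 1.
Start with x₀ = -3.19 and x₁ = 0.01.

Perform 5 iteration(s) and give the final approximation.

f(x) = x³ - 3x² + 5x + 1
x₀ = -3.19, x₁ = 0.01

Secant formula: x_{n+1} = x_n - f(x_n)(x_n - x_{n-1})/(f(x_n) - f(x_{n-1}))

Iteration 1:
  f(-3.190000) = -77.940059
  f(0.010000) = 1.049701
  x_2 = 0.010000 - 1.049701×(0.010000 - (-3.190000))/(1.049701 - (-77.940059))
       = -0.032525
Iteration 2:
  f(0.010000) = 1.049701
  f(-0.032525) = 0.834167
  x_3 = -0.032525 - 0.834167×(-0.032525 - 0.010000)/(0.834167 - 1.049701)
       = -0.197107
Iteration 3:
  f(-0.032525) = 0.834167
  f(-0.197107) = -0.109744
  x_4 = -0.197107 - (-0.109744)×(-0.197107 - (-0.032525))/(-0.109744 - 0.834167)
       = -0.177972
Iteration 4:
  f(-0.197107) = -0.109744
  f(-0.177972) = 0.009484
  x_5 = -0.177972 - 0.009484×(-0.177972 - (-0.197107))/(0.009484 - (-0.109744))
       = -0.179494
Iteration 5:
  f(-0.177972) = 0.009484
  f(-0.179494) = 0.000095
  x_6 = -0.179494 - 0.000095×(-0.179494 - (-0.177972))/(0.000095 - 0.009484)
       = -0.179509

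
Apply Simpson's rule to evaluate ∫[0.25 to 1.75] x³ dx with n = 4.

f(x) = x³
a = 0.25, b = 1.75, n = 4
h = (b - a)/n = 0.375000

Simpson's rule: (h/3)[f(x₀) + 4f(x₁) + 2f(x₂) + ... + f(xₙ)]

x_0 = 0.2500, f(x_0) = 0.015625, coefficient = 1
x_1 = 0.6250, f(x_1) = 0.244141, coefficient = 4
x_2 = 1.0000, f(x_2) = 1.000000, coefficient = 2
x_3 = 1.3750, f(x_3) = 2.599609, coefficient = 4
x_4 = 1.7500, f(x_4) = 5.359375, coefficient = 1

I ≈ (0.375000/3) × 18.750000 = 2.343750
Exact value: 2.343750
Error: 0.000000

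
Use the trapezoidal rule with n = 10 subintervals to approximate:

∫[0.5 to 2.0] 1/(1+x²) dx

f(x) = 1/(1+x²)
a = 0.5, b = 2.0, n = 10
h = (b - a)/n = 0.150000

Trapezoidal rule: (h/2)[f(x₀) + 2f(x₁) + 2f(x₂) + ... + f(xₙ)]

x_0 = 0.5000, f(x_0) = 0.800000, coefficient = 1
x_1 = 0.6500, f(x_1) = 0.702988, coefficient = 2
x_2 = 0.8000, f(x_2) = 0.609756, coefficient = 2
x_3 = 0.9500, f(x_3) = 0.525624, coefficient = 2
x_4 = 1.1000, f(x_4) = 0.452489, coefficient = 2
x_5 = 1.2500, f(x_5) = 0.390244, coefficient = 2
x_6 = 1.4000, f(x_6) = 0.337838, coefficient = 2
x_7 = 1.5500, f(x_7) = 0.293902, coefficient = 2
x_8 = 1.7000, f(x_8) = 0.257069, coefficient = 2
x_9 = 1.8500, f(x_9) = 0.226116, coefficient = 2
x_10 = 2.0000, f(x_10) = 0.200000, coefficient = 1

I ≈ (0.150000/2) × 8.592052 = 0.644404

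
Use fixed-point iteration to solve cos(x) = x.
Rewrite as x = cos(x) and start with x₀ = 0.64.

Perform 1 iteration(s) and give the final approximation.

Equation: cos(x) = x
Fixed-point form: x = cos(x)
x₀ = 0.64

x_1 = g(0.640000) = 0.802096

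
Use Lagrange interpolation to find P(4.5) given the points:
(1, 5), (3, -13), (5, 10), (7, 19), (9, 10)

Lagrange interpolation formula:
P(x) = Σ yᵢ × Lᵢ(x)
where Lᵢ(x) = Π_{j≠i} (x - xⱼ)/(xᵢ - xⱼ)

L_0(4.5) = (4.5 - 3)/(1 - 3) × (4.5 - 5)/(1 - 5) × (4.5 - 7)/(1 - 7) × (4.5 - 9)/(1 - 9) = -0.021973
L_1(4.5) = (4.5 - 1)/(3 - 1) × (4.5 - 5)/(3 - 5) × (4.5 - 7)/(3 - 7) × (4.5 - 9)/(3 - 9) = 0.205078
L_2(4.5) = (4.5 - 1)/(5 - 1) × (4.5 - 3)/(5 - 3) × (4.5 - 7)/(5 - 7) × (4.5 - 9)/(5 - 9) = 0.922852
L_3(4.5) = (4.5 - 1)/(7 - 1) × (4.5 - 3)/(7 - 3) × (4.5 - 5)/(7 - 5) × (4.5 - 9)/(7 - 9) = -0.123047
L_4(4.5) = (4.5 - 1)/(9 - 1) × (4.5 - 3)/(9 - 3) × (4.5 - 5)/(9 - 5) × (4.5 - 7)/(9 - 7) = 0.017090

P(4.5) = 5×L_0(4.5) + (-13)×L_1(4.5) + 10×L_2(4.5) + 19×L_3(4.5) + 10×L_4(4.5)
P(4.5) = 4.285645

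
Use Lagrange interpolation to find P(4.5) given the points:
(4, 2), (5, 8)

Lagrange interpolation formula:
P(x) = Σ yᵢ × Lᵢ(x)
where Lᵢ(x) = Π_{j≠i} (x - xⱼ)/(xᵢ - xⱼ)

L_0(4.5) = (4.5 - 5)/(4 - 5) = 0.500000
L_1(4.5) = (4.5 - 4)/(5 - 4) = 0.500000

P(4.5) = 2×L_0(4.5) + 8×L_1(4.5)
P(4.5) = 5.000000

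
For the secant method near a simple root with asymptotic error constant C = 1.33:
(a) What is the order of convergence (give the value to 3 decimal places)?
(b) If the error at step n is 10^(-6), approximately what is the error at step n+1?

(a) Secant method has superlinear convergence with order φ = (1+√5)/2 ≈ 1.618.
    This means |e_{n+1}| ≈ C|e_n|^1.618.

(b) With |e_n| = 10^(-6) and C = 1.33:
    |e_{n+1}| ≈ 1.33 × (10^(-6))^1.618 = 1.33 × 10^(-9.71)

(a) ≈ 1.618 (golden ratio); (b) |e_{n+1}| ≈ 2.604e-10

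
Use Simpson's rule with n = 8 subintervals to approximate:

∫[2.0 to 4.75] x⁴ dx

f(x) = x⁴
a = 2.0, b = 4.75, n = 8
h = (b - a)/n = 0.343750

Simpson's rule: (h/3)[f(x₀) + 4f(x₁) + 2f(x₂) + ... + f(xₙ)]

x_0 = 2.0000, f(x_0) = 16.000000, coefficient = 1
x_1 = 2.3438, f(x_1) = 30.174851, coefficient = 4
x_2 = 2.6875, f(x_2) = 52.166763, coefficient = 2
x_3 = 3.0312, f(x_3) = 84.428102, coefficient = 4
x_4 = 3.3750, f(x_4) = 129.746338, coefficient = 2
x_5 = 3.7188, f(x_5) = 191.244050, coefficient = 4
x_6 = 4.0625, f(x_6) = 272.378922, coefficient = 2
x_7 = 4.4062, f(x_7) = 376.943742, coefficient = 4
x_8 = 4.7500, f(x_8) = 509.066406, coefficient = 1

I ≈ (0.343750/3) × 4164.813431 = 477.218206
Exact value: 477.213086
Error: 0.005120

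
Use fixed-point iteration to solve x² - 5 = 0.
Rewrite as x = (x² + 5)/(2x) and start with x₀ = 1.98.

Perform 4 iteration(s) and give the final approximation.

Equation: x² - 5 = 0
Fixed-point form: x = (x² + 5)/(2x)
x₀ = 1.98

x_1 = g(1.980000) = 2.252626
x_2 = g(2.252626) = 2.236129
x_3 = g(2.236129) = 2.236068
x_4 = g(2.236068) = 2.236068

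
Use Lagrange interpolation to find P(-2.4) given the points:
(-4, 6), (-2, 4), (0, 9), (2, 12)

Lagrange interpolation formula:
P(x) = Σ yᵢ × Lᵢ(x)
where Lᵢ(x) = Π_{j≠i} (x - xⱼ)/(xᵢ - xⱼ)

L_0(-2.4) = (-2.4 - (-2))/(-4 - (-2)) × (-2.4 - 0)/(-4 - 0) × (-2.4 - 2)/(-4 - 2) = 0.088000
L_1(-2.4) = (-2.4 - (-4))/(-2 - (-4)) × (-2.4 - 0)/(-2 - 0) × (-2.4 - 2)/(-2 - 2) = 1.056000
L_2(-2.4) = (-2.4 - (-4))/(0 - (-4)) × (-2.4 - (-2))/(0 - (-2)) × (-2.4 - 2)/(0 - 2) = -0.176000
L_3(-2.4) = (-2.4 - (-4))/(2 - (-4)) × (-2.4 - (-2))/(2 - (-2)) × (-2.4 - 0)/(2 - 0) = 0.032000

P(-2.4) = 6×L_0(-2.4) + 4×L_1(-2.4) + 9×L_2(-2.4) + 12×L_3(-2.4)
P(-2.4) = 3.552000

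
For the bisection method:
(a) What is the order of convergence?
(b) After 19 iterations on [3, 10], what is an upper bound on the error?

(a) Bisection has linear (order 1) convergence; the error is halved each step.

(b) Error bound = (b-a)/2^n = (10 - 3)/2^{19}
    = 7/2^{19}

(a) 1 (linear); (b) error ≤ 1.34e-05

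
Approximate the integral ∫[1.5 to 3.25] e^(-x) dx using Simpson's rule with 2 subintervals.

f(x) = e^(-x)
a = 1.5, b = 3.25, n = 2
h = (b - a)/n = 0.875000

Simpson's rule: (h/3)[f(x₀) + 4f(x₁) + 2f(x₂) + ... + f(xₙ)]

x_0 = 1.5000, f(x_0) = 0.223130, coefficient = 1
x_1 = 2.3750, f(x_1) = 0.093014, coefficient = 4
x_2 = 3.2500, f(x_2) = 0.038774, coefficient = 1

I ≈ (0.875000/3) × 0.633962 = 0.184906
Exact value: 0.184356
Error: 0.000550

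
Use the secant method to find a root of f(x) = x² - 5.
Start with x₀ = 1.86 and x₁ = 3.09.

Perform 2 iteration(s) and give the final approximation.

f(x) = x² - 5
x₀ = 1.86, x₁ = 3.09

Secant formula: x_{n+1} = x_n - f(x_n)(x_n - x_{n-1})/(f(x_n) - f(x_{n-1}))

Iteration 1:
  f(1.860000) = -1.540400
  f(3.090000) = 4.548100
  x_2 = 3.090000 - 4.548100×(3.090000 - 1.860000)/(4.548100 - (-1.540400))
       = 2.171192
Iteration 2:
  f(3.090000) = 4.548100
  f(2.171192) = -0.285926
  x_3 = 2.171192 - (-0.285926)×(2.171192 - 3.090000)/(-0.285926 - 4.548100)
       = 2.225538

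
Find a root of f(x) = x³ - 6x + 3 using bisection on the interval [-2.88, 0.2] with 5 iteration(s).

f(x) = x³ - 6x + 3
Initial interval: [-2.88, 0.2]

Iteration 1:
  c_1 = (-2.880000 + 0.200000)/2 = -1.340000
  f(c_1) = f(-1.340000) = 8.633896
  f(a) × f(c) < 0, new interval: [-2.880000, -1.340000]
Iteration 2:
  c_2 = (-2.880000 + (-1.340000))/2 = -2.110000
  f(c_2) = f(-2.110000) = 6.266069
  f(a) × f(c) < 0, new interval: [-2.880000, -2.110000]
Iteration 3:
  c_3 = (-2.880000 + (-2.110000))/2 = -2.495000
  f(c_3) = f(-2.495000) = 2.438563
  f(a) × f(c) < 0, new interval: [-2.880000, -2.495000]
Iteration 4:
  c_4 = (-2.880000 + (-2.495000))/2 = -2.687500
  f(c_4) = f(-2.687500) = -0.285889
  f(a) × f(c) ≥ 0, new interval: [-2.687500, -2.495000]
Iteration 5:
  c_5 = (-2.687500 + (-2.495000))/2 = -2.591250
  f(c_5) = f(-2.591250) = 1.148353
  f(a) × f(c) < 0, new interval: [-2.687500, -2.591250]

After 5 iteration(s), the approximation is c_5 = -2.591250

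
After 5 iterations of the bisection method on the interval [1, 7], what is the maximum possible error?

Bisection error bound: |error| ≤ (b-a)/2^n
|error| ≤ (7 - 1)/2^5 = 6/2^5
|error| ≤ 0.1875000000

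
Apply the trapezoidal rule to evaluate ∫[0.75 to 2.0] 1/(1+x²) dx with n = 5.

f(x) = 1/(1+x²)
a = 0.75, b = 2.0, n = 5
h = (b - a)/n = 0.250000

Trapezoidal rule: (h/2)[f(x₀) + 2f(x₁) + 2f(x₂) + ... + f(xₙ)]

x_0 = 0.7500, f(x_0) = 0.640000, coefficient = 1
x_1 = 1.0000, f(x_1) = 0.500000, coefficient = 2
x_2 = 1.2500, f(x_2) = 0.390244, coefficient = 2
x_3 = 1.5000, f(x_3) = 0.307692, coefficient = 2
x_4 = 1.7500, f(x_4) = 0.246154, coefficient = 2
x_5 = 2.0000, f(x_5) = 0.200000, coefficient = 1

I ≈ (0.250000/2) × 3.728180 = 0.466023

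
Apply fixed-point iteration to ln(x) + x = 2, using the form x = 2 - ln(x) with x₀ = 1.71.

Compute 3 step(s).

Equation: ln(x) + x = 2
Fixed-point form: x = 2 - ln(x)
x₀ = 1.71

x_1 = g(1.710000) = 1.463507
x_2 = g(1.463507) = 1.619165
x_3 = g(1.619165) = 1.518090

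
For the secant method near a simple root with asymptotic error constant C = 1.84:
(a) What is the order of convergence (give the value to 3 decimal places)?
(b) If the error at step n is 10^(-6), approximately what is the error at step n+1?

(a) Secant method has superlinear convergence with order φ = (1+√5)/2 ≈ 1.618.
    This means |e_{n+1}| ≈ C|e_n|^1.618.

(b) With |e_n| = 10^(-6) and C = 1.84:
    |e_{n+1}| ≈ 1.84 × (10^(-6))^1.618 = 1.84 × 10^(-9.71)

(a) ≈ 1.618 (golden ratio); (b) |e_{n+1}| ≈ 3.603e-10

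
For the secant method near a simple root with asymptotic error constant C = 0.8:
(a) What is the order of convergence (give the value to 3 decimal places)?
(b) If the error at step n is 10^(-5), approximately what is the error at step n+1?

(a) Secant method has superlinear convergence with order φ = (1+√5)/2 ≈ 1.618.
    This means |e_{n+1}| ≈ C|e_n|^1.618.

(b) With |e_n| = 10^(-5) and C = 0.8:
    |e_{n+1}| ≈ 0.8 × (10^(-5))^1.618 = 0.8 × 10^(-8.09)

(a) ≈ 1.618 (golden ratio); (b) |e_{n+1}| ≈ 6.500e-09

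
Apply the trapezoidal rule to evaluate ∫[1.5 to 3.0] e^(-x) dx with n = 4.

f(x) = e^(-x)
a = 1.5, b = 3.0, n = 4
h = (b - a)/n = 0.375000

Trapezoidal rule: (h/2)[f(x₀) + 2f(x₁) + 2f(x₂) + ... + f(xₙ)]

x_0 = 1.5000, f(x_0) = 0.223130, coefficient = 1
x_1 = 1.8750, f(x_1) = 0.153355, coefficient = 2
x_2 = 2.2500, f(x_2) = 0.105399, coefficient = 2
x_3 = 2.6250, f(x_3) = 0.072440, coefficient = 2
x_4 = 3.0000, f(x_4) = 0.049787, coefficient = 1

I ≈ (0.375000/2) × 0.935305 = 0.175370
Exact value: 0.173343
Error: 0.002027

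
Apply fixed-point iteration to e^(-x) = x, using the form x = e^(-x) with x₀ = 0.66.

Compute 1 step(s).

Equation: e^(-x) = x
Fixed-point form: x = e^(-x)
x₀ = 0.66

x_1 = g(0.660000) = 0.516851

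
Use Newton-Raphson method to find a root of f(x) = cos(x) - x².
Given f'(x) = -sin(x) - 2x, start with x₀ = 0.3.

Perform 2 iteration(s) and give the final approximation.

f(x) = cos(x) - x²
f'(x) = -sin(x) - 2x
x₀ = 0.3

Newton-Raphson formula: x_{n+1} = x_n - f(x_n)/f'(x_n)

Iteration 1:
  f(0.300000) = 0.865336
  f'(0.300000) = -0.895520
  x_1 = 0.300000 - 0.865336/(-0.895520) = 1.266295
Iteration 2:
  f(1.266295) = -1.303685
  f'(1.266295) = -3.486586
  x_2 = 1.266295 - (-1.303685)/(-3.486586) = 0.892380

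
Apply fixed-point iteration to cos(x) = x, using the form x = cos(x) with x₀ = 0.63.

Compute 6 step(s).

Equation: cos(x) = x
Fixed-point form: x = cos(x)
x₀ = 0.63

x_1 = g(0.630000) = 0.808028
x_2 = g(0.808028) = 0.690926
x_3 = g(0.690926) = 0.770656
x_4 = g(0.770656) = 0.717454
x_5 = g(0.717454) = 0.753482
x_6 = g(0.753482) = 0.729311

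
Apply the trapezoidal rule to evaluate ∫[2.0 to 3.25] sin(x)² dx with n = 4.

f(x) = sin(x)²
a = 2.0, b = 3.25, n = 4
h = (b - a)/n = 0.312500

Trapezoidal rule: (h/2)[f(x₀) + 2f(x₁) + 2f(x₂) + ... + f(xₙ)]

x_0 = 2.0000, f(x_0) = 0.826822, coefficient = 1
x_1 = 2.3125, f(x_1) = 0.543639, coefficient = 2
x_2 = 2.6250, f(x_2) = 0.243957, coefficient = 2
x_3 = 2.9375, f(x_3) = 0.041079, coefficient = 2
x_4 = 3.2500, f(x_4) = 0.011706, coefficient = 1

I ≈ (0.312500/2) × 2.495878 = 0.389981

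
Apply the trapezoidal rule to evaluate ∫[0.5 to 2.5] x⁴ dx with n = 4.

f(x) = x⁴
a = 0.5, b = 2.5, n = 4
h = (b - a)/n = 0.500000

Trapezoidal rule: (h/2)[f(x₀) + 2f(x₁) + 2f(x₂) + ... + f(xₙ)]

x_0 = 0.5000, f(x_0) = 0.062500, coefficient = 1
x_1 = 1.0000, f(x_1) = 1.000000, coefficient = 2
x_2 = 1.5000, f(x_2) = 5.062500, coefficient = 2
x_3 = 2.0000, f(x_3) = 16.000000, coefficient = 2
x_4 = 2.5000, f(x_4) = 39.062500, coefficient = 1

I ≈ (0.500000/2) × 83.250000 = 20.812500
Exact value: 19.525000
Error: 1.287500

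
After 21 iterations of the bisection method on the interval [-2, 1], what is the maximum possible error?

Bisection error bound: |error| ≤ (b-a)/2^n
|error| ≤ (1 - (-2))/2^21 = 3/2^21
|error| ≤ 0.0000014305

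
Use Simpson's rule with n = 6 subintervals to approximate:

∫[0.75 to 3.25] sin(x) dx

f(x) = sin(x)
a = 0.75, b = 3.25, n = 6
h = (b - a)/n = 0.416667

Simpson's rule: (h/3)[f(x₀) + 4f(x₁) + 2f(x₂) + ... + f(xₙ)]

x_0 = 0.7500, f(x_0) = 0.681639, coefficient = 1
x_1 = 1.1667, f(x_1) = 0.919445, coefficient = 4
x_2 = 1.5833, f(x_2) = 0.999921, coefficient = 2
x_3 = 2.0000, f(x_3) = 0.909297, coefficient = 4
x_4 = 2.4167, f(x_4) = 0.663080, coefficient = 2
x_5 = 2.8333, f(x_5) = 0.303400, coefficient = 4
x_6 = 3.2500, f(x_6) = -0.108195, coefficient = 1

I ≈ (0.416667/3) × 12.428018 = 1.726114
Exact value: 1.725819
Error: 0.000295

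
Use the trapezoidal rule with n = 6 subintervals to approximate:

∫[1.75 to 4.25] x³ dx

f(x) = x³
a = 1.75, b = 4.25, n = 6
h = (b - a)/n = 0.416667

Trapezoidal rule: (h/2)[f(x₀) + 2f(x₁) + 2f(x₂) + ... + f(xₙ)]

x_0 = 1.7500, f(x_0) = 5.359375, coefficient = 1
x_1 = 2.1667, f(x_1) = 10.171296, coefficient = 2
x_2 = 2.5833, f(x_2) = 17.240162, coefficient = 2
x_3 = 3.0000, f(x_3) = 27.000000, coefficient = 2
x_4 = 3.4167, f(x_4) = 39.884838, coefficient = 2
x_5 = 3.8333, f(x_5) = 56.328704, coefficient = 2
x_6 = 4.2500, f(x_6) = 76.765625, coefficient = 1

I ≈ (0.416667/2) × 383.375000 = 79.869792
Exact value: 79.218750
Error: 0.651042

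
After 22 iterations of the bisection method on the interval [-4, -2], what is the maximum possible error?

Bisection error bound: |error| ≤ (b-a)/2^n
|error| ≤ (-2 - (-4))/2^22 = 2/2^22
|error| ≤ 0.0000004768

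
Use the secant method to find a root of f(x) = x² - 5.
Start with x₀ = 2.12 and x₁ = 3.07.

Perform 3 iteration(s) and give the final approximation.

f(x) = x² - 5
x₀ = 2.12, x₁ = 3.07

Secant formula: x_{n+1} = x_n - f(x_n)(x_n - x_{n-1})/(f(x_n) - f(x_{n-1}))

Iteration 1:
  f(2.120000) = -0.505600
  f(3.070000) = 4.424900
  x_2 = 3.070000 - 4.424900×(3.070000 - 2.120000)/(4.424900 - (-0.505600))
       = 2.217418
Iteration 2:
  f(3.070000) = 4.424900
  f(2.217418) = -0.083057
  x_3 = 2.217418 - (-0.083057)×(2.217418 - 3.070000)/(-0.083057 - 4.424900)
       = 2.233127
Iteration 3:
  f(2.217418) = -0.083057
  f(2.233127) = -0.013146
  x_4 = 2.233127 - (-0.013146)×(2.233127 - 2.217418)/(-0.013146 - (-0.083057))
       = 2.236080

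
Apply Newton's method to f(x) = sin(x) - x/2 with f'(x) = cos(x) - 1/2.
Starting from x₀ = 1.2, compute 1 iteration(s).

f(x) = sin(x) - x/2
f'(x) = cos(x) - 1/2
x₀ = 1.2

Newton-Raphson formula: x_{n+1} = x_n - f(x_n)/f'(x_n)

Iteration 1:
  f(1.200000) = 0.332039
  f'(1.200000) = -0.137642
  x_1 = 1.200000 - 0.332039/(-0.137642) = 3.612334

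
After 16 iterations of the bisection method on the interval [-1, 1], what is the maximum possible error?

Bisection error bound: |error| ≤ (b-a)/2^n
|error| ≤ (1 - (-1))/2^16 = 2/2^16
|error| ≤ 0.0000305176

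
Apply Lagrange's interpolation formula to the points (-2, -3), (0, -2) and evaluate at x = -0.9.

Lagrange interpolation formula:
P(x) = Σ yᵢ × Lᵢ(x)
where Lᵢ(x) = Π_{j≠i} (x - xⱼ)/(xᵢ - xⱼ)

L_0(-0.9) = (-0.9 - 0)/(-2 - 0) = 0.450000
L_1(-0.9) = (-0.9 - (-2))/(0 - (-2)) = 0.550000

P(-0.9) = (-3)×L_0(-0.9) + (-2)×L_1(-0.9)
P(-0.9) = -2.450000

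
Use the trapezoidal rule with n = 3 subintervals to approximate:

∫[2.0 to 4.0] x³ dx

f(x) = x³
a = 2.0, b = 4.0, n = 3
h = (b - a)/n = 0.666667

Trapezoidal rule: (h/2)[f(x₀) + 2f(x₁) + 2f(x₂) + ... + f(xₙ)]

x_0 = 2.0000, f(x_0) = 8.000000, coefficient = 1
x_1 = 2.6667, f(x_1) = 18.962963, coefficient = 2
x_2 = 3.3333, f(x_2) = 37.037037, coefficient = 2
x_3 = 4.0000, f(x_3) = 64.000000, coefficient = 1

I ≈ (0.666667/2) × 184.000000 = 61.333333
Exact value: 60.000000
Error: 1.333333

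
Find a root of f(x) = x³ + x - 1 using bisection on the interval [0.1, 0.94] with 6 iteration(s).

f(x) = x³ + x - 1
Initial interval: [0.1, 0.94]

Iteration 1:
  c_1 = (0.100000 + 0.940000)/2 = 0.520000
  f(c_1) = f(0.520000) = -0.339392
  f(a) × f(c) ≥ 0, new interval: [0.520000, 0.940000]
Iteration 2:
  c_2 = (0.520000 + 0.940000)/2 = 0.730000
  f(c_2) = f(0.730000) = 0.119017
  f(a) × f(c) < 0, new interval: [0.520000, 0.730000]
Iteration 3:
  c_3 = (0.520000 + 0.730000)/2 = 0.625000
  f(c_3) = f(0.625000) = -0.130859
  f(a) × f(c) ≥ 0, new interval: [0.625000, 0.730000]
Iteration 4:
  c_4 = (0.625000 + 0.730000)/2 = 0.677500
  f(c_4) = f(0.677500) = -0.011523
  f(a) × f(c) ≥ 0, new interval: [0.677500, 0.730000]
Iteration 5:
  c_5 = (0.677500 + 0.730000)/2 = 0.703750
  f(c_5) = f(0.703750) = 0.052292
  f(a) × f(c) < 0, new interval: [0.677500, 0.703750]
Iteration 6:
  c_6 = (0.677500 + 0.703750)/2 = 0.690625
  f(c_6) = f(0.690625) = 0.020027
  f(a) × f(c) < 0, new interval: [0.677500, 0.690625]

After 6 iteration(s), the approximation is c_6 = 0.690625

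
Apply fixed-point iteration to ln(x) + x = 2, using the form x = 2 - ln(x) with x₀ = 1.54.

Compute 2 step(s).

Equation: ln(x) + x = 2
Fixed-point form: x = 2 - ln(x)
x₀ = 1.54

x_1 = g(1.540000) = 1.568218
x_2 = g(1.568218) = 1.550060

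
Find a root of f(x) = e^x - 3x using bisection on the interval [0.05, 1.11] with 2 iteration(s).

f(x) = e^x - 3x
Initial interval: [0.05, 1.11]

Iteration 1:
  c_1 = (0.050000 + 1.110000)/2 = 0.580000
  f(c_1) = f(0.580000) = 0.046038
  f(a) × f(c) ≥ 0, new interval: [0.580000, 1.110000]
Iteration 2:
  c_2 = (0.580000 + 1.110000)/2 = 0.845000
  f(c_2) = f(0.845000) = -0.207022
  f(a) × f(c) < 0, new interval: [0.580000, 0.845000]

After 2 iteration(s), the approximation is c_2 = 0.845000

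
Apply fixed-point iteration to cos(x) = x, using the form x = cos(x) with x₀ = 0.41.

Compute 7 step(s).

Equation: cos(x) = x
Fixed-point form: x = cos(x)
x₀ = 0.41

x_1 = g(0.410000) = 0.917121
x_2 = g(0.917121) = 0.608108
x_3 = g(0.608108) = 0.820730
x_4 = g(0.820730) = 0.681687
x_5 = g(0.681687) = 0.776511
x_6 = g(0.776511) = 0.713363
x_7 = g(0.713363) = 0.756165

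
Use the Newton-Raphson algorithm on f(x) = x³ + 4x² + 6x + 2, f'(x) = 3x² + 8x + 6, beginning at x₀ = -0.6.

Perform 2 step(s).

f(x) = x³ + 4x² + 6x + 2
f'(x) = 3x² + 8x + 6
x₀ = -0.6

Newton-Raphson formula: x_{n+1} = x_n - f(x_n)/f'(x_n)

Iteration 1:
  f(-0.600000) = -0.376000
  f'(-0.600000) = 2.280000
  x_1 = -0.600000 - (-0.376000)/2.280000 = -0.435088
Iteration 2:
  f(-0.435088) = 0.064316
  f'(-0.435088) = 3.087202
  x_2 = -0.435088 - 0.064316/3.087202 = -0.455921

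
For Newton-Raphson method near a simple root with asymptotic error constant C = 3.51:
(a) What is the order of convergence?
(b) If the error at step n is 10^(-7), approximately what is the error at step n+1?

(a) Newton-Raphson has quadratic (order 2) convergence near simple roots.
    This means |e_{n+1}| ≈ C|e_n|².

(b) With |e_n| = 10^(-7) and C = 3.51:
    |e_{n+1}| ≈ 3.51 × (10^(-7))² = 3.51 × 10^(-14)

(a) 2 (quadratic); (b) |e_{n+1}| ≈ 3.510e-14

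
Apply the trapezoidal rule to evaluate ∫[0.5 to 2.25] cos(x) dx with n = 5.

f(x) = cos(x)
a = 0.5, b = 2.25, n = 5
h = (b - a)/n = 0.350000

Trapezoidal rule: (h/2)[f(x₀) + 2f(x₁) + 2f(x₂) + ... + f(xₙ)]

x_0 = 0.5000, f(x_0) = 0.877583, coefficient = 1
x_1 = 0.8500, f(x_1) = 0.659983, coefficient = 2
x_2 = 1.2000, f(x_2) = 0.362358, coefficient = 2
x_3 = 1.5500, f(x_3) = 0.020795, coefficient = 2
x_4 = 1.9000, f(x_4) = -0.323290, coefficient = 2
x_5 = 2.2500, f(x_5) = -0.628174, coefficient = 1

I ≈ (0.350000/2) × 1.689101 = 0.295593
Exact value: 0.298648
Error: 0.003055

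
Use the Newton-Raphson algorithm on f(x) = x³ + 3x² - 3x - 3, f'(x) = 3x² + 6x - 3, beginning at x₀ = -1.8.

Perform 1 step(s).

f(x) = x³ + 3x² - 3x - 3
f'(x) = 3x² + 6x - 3
x₀ = -1.8

Newton-Raphson formula: x_{n+1} = x_n - f(x_n)/f'(x_n)

Iteration 1:
  f(-1.800000) = 6.288000
  f'(-1.800000) = -4.080000
  x_1 = -1.800000 - 6.288000/(-4.080000) = -0.258824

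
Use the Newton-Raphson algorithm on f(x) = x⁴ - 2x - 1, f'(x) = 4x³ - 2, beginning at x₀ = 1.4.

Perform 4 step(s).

f(x) = x⁴ - 2x - 1
f'(x) = 4x³ - 2
x₀ = 1.4

Newton-Raphson formula: x_{n+1} = x_n - f(x_n)/f'(x_n)

Iteration 1:
  f(1.400000) = 0.041600
  f'(1.400000) = 8.976000
  x_1 = 1.400000 - 0.041600/8.976000 = 1.395365
Iteration 2:
  f(1.395365) = 0.000252
  f'(1.395365) = 8.867355
  x_2 = 1.395365 - 0.000252/8.867355 = 1.395337
Iteration 3:
  f(1.395337) = 0.000000
  f'(1.395337) = 8.866691
  x_3 = 1.395337 - 0.000000/8.866691 = 1.395337
Iteration 4:
  f(1.395337) = 0.000000
  f'(1.395337) = 8.866691
  x_4 = 1.395337 - 0.000000/8.866691 = 1.395337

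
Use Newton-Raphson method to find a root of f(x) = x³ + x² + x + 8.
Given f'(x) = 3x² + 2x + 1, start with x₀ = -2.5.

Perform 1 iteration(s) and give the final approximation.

f(x) = x³ + x² + x + 8
f'(x) = 3x² + 2x + 1
x₀ = -2.5

Newton-Raphson formula: x_{n+1} = x_n - f(x_n)/f'(x_n)

Iteration 1:
  f(-2.500000) = -3.875000
  f'(-2.500000) = 14.750000
  x_1 = -2.500000 - (-3.875000)/14.750000 = -2.237288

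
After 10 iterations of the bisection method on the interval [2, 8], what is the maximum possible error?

Bisection error bound: |error| ≤ (b-a)/2^n
|error| ≤ (8 - 2)/2^10 = 6/2^10
|error| ≤ 0.0058593750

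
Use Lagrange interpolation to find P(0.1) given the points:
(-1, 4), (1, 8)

Lagrange interpolation formula:
P(x) = Σ yᵢ × Lᵢ(x)
where Lᵢ(x) = Π_{j≠i} (x - xⱼ)/(xᵢ - xⱼ)

L_0(0.1) = (0.1 - 1)/(-1 - 1) = 0.450000
L_1(0.1) = (0.1 - (-1))/(1 - (-1)) = 0.550000

P(0.1) = 4×L_0(0.1) + 8×L_1(0.1)
P(0.1) = 6.200000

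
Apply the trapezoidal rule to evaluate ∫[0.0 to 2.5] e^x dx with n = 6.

f(x) = e^x
a = 0.0, b = 2.5, n = 6
h = (b - a)/n = 0.416667

Trapezoidal rule: (h/2)[f(x₀) + 2f(x₁) + 2f(x₂) + ... + f(xₙ)]

x_0 = 0.0000, f(x_0) = 1.000000, coefficient = 1
x_1 = 0.4167, f(x_1) = 1.516897, coefficient = 2
x_2 = 0.8333, f(x_2) = 2.300976, coefficient = 2
x_3 = 1.2500, f(x_3) = 3.490343, coefficient = 2
x_4 = 1.6667, f(x_4) = 5.294490, coefficient = 2
x_5 = 2.0833, f(x_5) = 8.031195, coefficient = 2
x_6 = 2.5000, f(x_6) = 12.182494, coefficient = 1

I ≈ (0.416667/2) × 54.450295 = 11.343812
Exact value: 11.182494
Error: 0.161318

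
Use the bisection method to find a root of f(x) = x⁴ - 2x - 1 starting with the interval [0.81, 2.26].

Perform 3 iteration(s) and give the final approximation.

f(x) = x⁴ - 2x - 1
Initial interval: [0.81, 2.26]

Iteration 1:
  c_1 = (0.810000 + 2.260000)/2 = 1.535000
  f(c_1) = f(1.535000) = 1.481796
  f(a) × f(c) < 0, new interval: [0.810000, 1.535000]
Iteration 2:
  c_2 = (0.810000 + 1.535000)/2 = 1.172500
  f(c_2) = f(1.172500) = -1.455045
  f(a) × f(c) ≥ 0, new interval: [1.172500, 1.535000]
Iteration 3:
  c_3 = (1.172500 + 1.535000)/2 = 1.353750
  f(c_3) = f(1.353750) = -0.348934
  f(a) × f(c) ≥ 0, new interval: [1.353750, 1.535000]

After 3 iteration(s), the approximation is c_3 = 1.353750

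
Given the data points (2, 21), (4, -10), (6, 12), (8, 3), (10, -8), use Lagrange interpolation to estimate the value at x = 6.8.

Lagrange interpolation formula:
P(x) = Σ yᵢ × Lᵢ(x)
where Lᵢ(x) = Π_{j≠i} (x - xⱼ)/(xᵢ - xⱼ)

L_0(6.8) = (6.8 - 4)/(2 - 4) × (6.8 - 6)/(2 - 6) × (6.8 - 8)/(2 - 8) × (6.8 - 10)/(2 - 10) = 0.022400
L_1(6.8) = (6.8 - 2)/(4 - 2) × (6.8 - 6)/(4 - 6) × (6.8 - 8)/(4 - 8) × (6.8 - 10)/(4 - 10) = -0.153600
L_2(6.8) = (6.8 - 2)/(6 - 2) × (6.8 - 4)/(6 - 4) × (6.8 - 8)/(6 - 8) × (6.8 - 10)/(6 - 10) = 0.806400
L_3(6.8) = (6.8 - 2)/(8 - 2) × (6.8 - 4)/(8 - 4) × (6.8 - 6)/(8 - 6) × (6.8 - 10)/(8 - 10) = 0.358400
L_4(6.8) = (6.8 - 2)/(10 - 2) × (6.8 - 4)/(10 - 4) × (6.8 - 6)/(10 - 6) × (6.8 - 8)/(10 - 8) = -0.033600

P(6.8) = 21×L_0(6.8) + (-10)×L_1(6.8) + 12×L_2(6.8) + 3×L_3(6.8) + (-8)×L_4(6.8)
P(6.8) = 13.027200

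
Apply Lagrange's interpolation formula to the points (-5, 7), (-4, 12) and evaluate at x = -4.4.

Lagrange interpolation formula:
P(x) = Σ yᵢ × Lᵢ(x)
where Lᵢ(x) = Π_{j≠i} (x - xⱼ)/(xᵢ - xⱼ)

L_0(-4.4) = (-4.4 - (-4))/(-5 - (-4)) = 0.400000
L_1(-4.4) = (-4.4 - (-5))/(-4 - (-5)) = 0.600000

P(-4.4) = 7×L_0(-4.4) + 12×L_1(-4.4)
P(-4.4) = 10.000000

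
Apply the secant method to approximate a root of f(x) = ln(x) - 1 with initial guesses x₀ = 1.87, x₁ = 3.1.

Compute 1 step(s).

f(x) = ln(x) - 1
x₀ = 1.87, x₁ = 3.1

Secant formula: x_{n+1} = x_n - f(x_n)(x_n - x_{n-1})/(f(x_n) - f(x_{n-1}))

Iteration 1:
  f(1.870000) = -0.374062
  f(3.100000) = 0.131402
  x_2 = 3.100000 - 0.131402×(3.100000 - 1.870000)/(0.131402 - (-0.374062))
       = 2.780245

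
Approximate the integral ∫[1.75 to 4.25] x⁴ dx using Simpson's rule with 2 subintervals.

f(x) = x⁴
a = 1.75, b = 4.25, n = 2
h = (b - a)/n = 1.250000

Simpson's rule: (h/3)[f(x₀) + 4f(x₁) + 2f(x₂) + ... + f(xₙ)]

x_0 = 1.7500, f(x_0) = 9.378906, coefficient = 1
x_1 = 3.0000, f(x_1) = 81.000000, coefficient = 4
x_2 = 4.2500, f(x_2) = 326.253906, coefficient = 1

I ≈ (1.250000/3) × 659.632812 = 274.847005
Exact value: 274.033203
Error: 0.813802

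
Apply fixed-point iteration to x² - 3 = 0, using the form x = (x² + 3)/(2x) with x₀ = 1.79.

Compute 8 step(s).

Equation: x² - 3 = 0
Fixed-point form: x = (x² + 3)/(2x)
x₀ = 1.79

x_1 = g(1.790000) = 1.732989
x_2 = g(1.732989) = 1.732051
x_3 = g(1.732051) = 1.732051
x_4 = g(1.732051) = 1.732051
x_5 = g(1.732051) = 1.732051
x_6 = g(1.732051) = 1.732051
x_7 = g(1.732051) = 1.732051
x_8 = g(1.732051) = 1.732051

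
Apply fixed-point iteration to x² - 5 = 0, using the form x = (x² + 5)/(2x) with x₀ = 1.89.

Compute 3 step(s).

Equation: x² - 5 = 0
Fixed-point form: x = (x² + 5)/(2x)
x₀ = 1.89

x_1 = g(1.890000) = 2.267751
x_2 = g(2.267751) = 2.236289
x_3 = g(2.236289) = 2.236068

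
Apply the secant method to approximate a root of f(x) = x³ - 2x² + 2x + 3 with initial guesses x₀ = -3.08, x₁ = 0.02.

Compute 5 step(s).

f(x) = x³ - 2x² + 2x + 3
x₀ = -3.08, x₁ = 0.02

Secant formula: x_{n+1} = x_n - f(x_n)(x_n - x_{n-1})/(f(x_n) - f(x_{n-1}))

Iteration 1:
  f(-3.080000) = -51.350912
  f(0.020000) = 3.039208
  x_2 = 0.020000 - 3.039208×(0.020000 - (-3.080000))/(3.039208 - (-51.350912))
       = -0.153222
Iteration 2:
  f(0.020000) = 3.039208
  f(-0.153222) = 2.643006
  x_3 = -0.153222 - 2.643006×(-0.153222 - 0.020000)/(2.643006 - 3.039208)
       = -1.308757
Iteration 3:
  f(-0.153222) = 2.643006
  f(-1.308757) = -5.284907
  x_4 = -1.308757 - (-5.284907)×(-1.308757 - (-0.153222))/(-5.284907 - 2.643006)
       = -0.538454
Iteration 4:
  f(-1.308757) = -5.284907
  f(-0.538454) = 1.187112
  x_5 = -0.538454 - 1.187112×(-0.538454 - (-1.308757))/(1.187112 - (-5.284907))
       = -0.679745
Iteration 5:
  f(-0.538454) = 1.187112
  f(-0.679745) = 0.402327
  x_6 = -0.679745 - 0.402327×(-0.679745 - (-0.538454))/(0.402327 - 1.187112)
       = -0.752179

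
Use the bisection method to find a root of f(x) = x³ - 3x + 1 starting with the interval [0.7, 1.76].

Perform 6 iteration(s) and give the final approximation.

f(x) = x³ - 3x + 1
Initial interval: [0.7, 1.76]

Iteration 1:
  c_1 = (0.700000 + 1.760000)/2 = 1.230000
  f(c_1) = f(1.230000) = -0.829133
  f(a) × f(c) ≥ 0, new interval: [1.230000, 1.760000]
Iteration 2:
  c_2 = (1.230000 + 1.760000)/2 = 1.495000
  f(c_2) = f(1.495000) = -0.143638
  f(a) × f(c) ≥ 0, new interval: [1.495000, 1.760000]
Iteration 3:
  c_3 = (1.495000 + 1.760000)/2 = 1.627500
  f(c_3) = f(1.627500) = 0.428351
  f(a) × f(c) < 0, new interval: [1.495000, 1.627500]
Iteration 4:
  c_4 = (1.495000 + 1.627500)/2 = 1.561250
  f(c_4) = f(1.561250) = 0.121799
  f(a) × f(c) < 0, new interval: [1.495000, 1.561250]
Iteration 5:
  c_5 = (1.495000 + 1.561250)/2 = 1.528125
  f(c_5) = f(1.528125) = -0.015949
  f(a) × f(c) ≥ 0, new interval: [1.528125, 1.561250]
Iteration 6:
  c_6 = (1.528125 + 1.561250)/2 = 1.544688
  f(c_6) = f(1.544688) = 0.051654
  f(a) × f(c) < 0, new interval: [1.528125, 1.544688]

After 6 iteration(s), the approximation is c_6 = 1.544688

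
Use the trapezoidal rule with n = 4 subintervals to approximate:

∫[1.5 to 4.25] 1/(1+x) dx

f(x) = 1/(1+x)
a = 1.5, b = 4.25, n = 4
h = (b - a)/n = 0.687500

Trapezoidal rule: (h/2)[f(x₀) + 2f(x₁) + 2f(x₂) + ... + f(xₙ)]

x_0 = 1.5000, f(x_0) = 0.400000, coefficient = 1
x_1 = 2.1875, f(x_1) = 0.313725, coefficient = 2
x_2 = 2.8750, f(x_2) = 0.258065, coefficient = 2
x_3 = 3.5625, f(x_3) = 0.219178, coefficient = 2
x_4 = 4.2500, f(x_4) = 0.190476, coefficient = 1

I ≈ (0.687500/2) × 2.172412 = 0.746767
Exact value: 0.741937
Error: 0.004829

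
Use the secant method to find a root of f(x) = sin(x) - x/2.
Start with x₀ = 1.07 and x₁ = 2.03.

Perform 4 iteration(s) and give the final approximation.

f(x) = sin(x) - x/2
x₀ = 1.07, x₁ = 2.03

Secant formula: x_{n+1} = x_n - f(x_n)(x_n - x_{n-1})/(f(x_n) - f(x_{n-1}))

Iteration 1:
  f(1.070000) = 0.342201
  f(2.030000) = -0.118594
  x_2 = 2.030000 - (-0.118594)×(2.030000 - 1.070000)/(-0.118594 - 0.342201)
       = 1.782926
Iteration 2:
  f(2.030000) = -0.118594
  f(1.782926) = 0.086122
  x_3 = 1.782926 - 0.086122×(1.782926 - 2.030000)/(0.086122 - (-0.118594))
       = 1.886867
Iteration 3:
  f(1.782926) = 0.086122
  f(1.886867) = 0.007030
  x_4 = 1.886867 - 0.007030×(1.886867 - 1.782926)/(0.007030 - 0.086122)
       = 1.896107
Iteration 4:
  f(1.886867) = 0.007030
  f(1.896107) = -0.000502
  x_5 = 1.896107 - (-0.000502)×(1.896107 - 1.886867)/(-0.000502 - 0.007030)
       = 1.895491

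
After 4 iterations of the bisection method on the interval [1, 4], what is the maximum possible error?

Bisection error bound: |error| ≤ (b-a)/2^n
|error| ≤ (4 - 1)/2^4 = 3/2^4
|error| ≤ 0.1875000000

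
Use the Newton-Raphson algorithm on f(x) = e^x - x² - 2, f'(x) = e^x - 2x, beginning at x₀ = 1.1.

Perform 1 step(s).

f(x) = e^x - x² - 2
f'(x) = e^x - 2x
x₀ = 1.1

Newton-Raphson formula: x_{n+1} = x_n - f(x_n)/f'(x_n)

Iteration 1:
  f(1.100000) = -0.205834
  f'(1.100000) = 0.804166
  x_1 = 1.100000 - (-0.205834)/0.804166 = 1.355960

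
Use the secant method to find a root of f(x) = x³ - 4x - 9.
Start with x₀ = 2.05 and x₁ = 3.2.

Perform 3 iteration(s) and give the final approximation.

f(x) = x³ - 4x - 9
x₀ = 2.05, x₁ = 3.2

Secant formula: x_{n+1} = x_n - f(x_n)(x_n - x_{n-1})/(f(x_n) - f(x_{n-1}))

Iteration 1:
  f(2.050000) = -8.584875
  f(3.200000) = 10.968000
  x_2 = 3.200000 - 10.968000×(3.200000 - 2.050000)/(10.968000 - (-8.584875))
       = 2.554918
Iteration 2:
  f(3.200000) = 10.968000
  f(2.554918) = -2.542168
  x_3 = 2.554918 - (-2.542168)×(2.554918 - 3.200000)/(-2.542168 - 10.968000)
       = 2.676301
Iteration 3:
  f(2.554918) = -2.542168
  f(2.676301) = -0.535957
  x_4 = 2.676301 - (-0.535957)×(2.676301 - 2.554918)/(-0.535957 - (-2.542168))
       = 2.708729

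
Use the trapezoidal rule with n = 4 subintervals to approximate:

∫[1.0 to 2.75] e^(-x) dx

f(x) = e^(-x)
a = 1.0, b = 2.75, n = 4
h = (b - a)/n = 0.437500

Trapezoidal rule: (h/2)[f(x₀) + 2f(x₁) + 2f(x₂) + ... + f(xₙ)]

x_0 = 1.0000, f(x_0) = 0.367879, coefficient = 1
x_1 = 1.4375, f(x_1) = 0.237521, coefficient = 2
x_2 = 1.8750, f(x_2) = 0.153355, coefficient = 2
x_3 = 2.3125, f(x_3) = 0.099013, coefficient = 2
x_4 = 2.7500, f(x_4) = 0.063928, coefficient = 1

I ≈ (0.437500/2) × 1.411586 = 0.308784
Exact value: 0.303952
Error: 0.004833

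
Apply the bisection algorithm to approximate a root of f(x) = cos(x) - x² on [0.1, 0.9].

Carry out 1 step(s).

f(x) = cos(x) - x²
Initial interval: [0.1, 0.9]

Iteration 1:
  c_1 = (0.100000 + 0.900000)/2 = 0.500000
  f(c_1) = f(0.500000) = 0.627583
  f(a) × f(c) ≥ 0, new interval: [0.500000, 0.900000]

After 1 iteration(s), the approximation is c_1 = 0.500000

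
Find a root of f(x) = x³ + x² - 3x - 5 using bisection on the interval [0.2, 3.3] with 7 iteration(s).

f(x) = x³ + x² - 3x - 5
Initial interval: [0.2, 3.3]

Iteration 1:
  c_1 = (0.200000 + 3.300000)/2 = 1.750000
  f(c_1) = f(1.750000) = -1.828125
  f(a) × f(c) ≥ 0, new interval: [1.750000, 3.300000]
Iteration 2:
  c_2 = (1.750000 + 3.300000)/2 = 2.525000
  f(c_2) = f(2.525000) = 9.899078
  f(a) × f(c) < 0, new interval: [1.750000, 2.525000]
Iteration 3:
  c_3 = (1.750000 + 2.525000)/2 = 2.137500
  f(c_3) = f(2.137500) = 2.922443
  f(a) × f(c) < 0, new interval: [1.750000, 2.137500]
Iteration 4:
  c_4 = (1.750000 + 2.137500)/2 = 1.943750
  f(c_4) = f(1.943750) = 0.290720
  f(a) × f(c) < 0, new interval: [1.750000, 1.943750]
Iteration 5:
  c_5 = (1.750000 + 1.943750)/2 = 1.846875
  f(c_5) = f(1.846875) = -0.830085
  f(a) × f(c) ≥ 0, new interval: [1.846875, 1.943750]
Iteration 6:
  c_6 = (1.846875 + 1.943750)/2 = 1.895313
  f(c_6) = f(1.895313) = -0.285369
  f(a) × f(c) ≥ 0, new interval: [1.895313, 1.943750]
Iteration 7:
  c_7 = (1.895313 + 1.943750)/2 = 1.919531
  f(c_7) = f(1.919531) = -0.001288
  f(a) × f(c) ≥ 0, new interval: [1.919531, 1.943750]

After 7 iteration(s), the approximation is c_7 = 1.919531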